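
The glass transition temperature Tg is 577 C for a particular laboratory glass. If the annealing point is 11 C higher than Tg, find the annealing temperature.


The annealing temperature is Tg plus the offset:
  T_anneal = 577 + 11 = 588 C

588 C


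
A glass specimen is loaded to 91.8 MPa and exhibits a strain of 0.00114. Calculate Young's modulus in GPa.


Young's modulus: E = stress / strain
  E = 91.8 MPa / 0.00114 = 80526.32 MPa
Convert to GPa: 80526.32 / 1000 = 80.53 GPa

80.53 GPa


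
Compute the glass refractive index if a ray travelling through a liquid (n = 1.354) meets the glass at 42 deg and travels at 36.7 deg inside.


Apply Snell's law: n1 * sin(theta1) = n2 * sin(theta2)
  n2 = n1 * sin(theta1) / sin(theta2)
  sin(42) = 0.669131
  sin(36.7) = 0.597625
  n2 = 1.354 * 0.669131 / 0.597625 = 1.516

1.516


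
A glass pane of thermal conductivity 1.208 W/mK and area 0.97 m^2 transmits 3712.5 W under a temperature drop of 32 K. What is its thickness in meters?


Fourier's law: t = k * A * dT / Q
  t = 1.208 * 0.97 * 32 / 3712.5
  t = 37.49632 / 3712.5 = 0.0101 m

0.0101 m


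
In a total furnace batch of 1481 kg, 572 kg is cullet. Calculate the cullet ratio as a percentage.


Cullet ratio = (cullet mass / total batch mass) * 100
  Ratio = 572 / 1481 * 100 = 38.62%

38.62%


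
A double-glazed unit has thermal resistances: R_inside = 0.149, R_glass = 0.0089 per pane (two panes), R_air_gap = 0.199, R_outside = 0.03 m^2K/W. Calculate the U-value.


Total thermal resistance (series):
  R_total = R_in + R_glass + R_air + R_glass + R_out
  R_total = 0.149 + 0.0089 + 0.199 + 0.0089 + 0.03 = 0.3958 m^2K/W
U-value = 1 / R_total = 1 / 0.3958 = 2.527 W/m^2K

2.527 W/m^2K


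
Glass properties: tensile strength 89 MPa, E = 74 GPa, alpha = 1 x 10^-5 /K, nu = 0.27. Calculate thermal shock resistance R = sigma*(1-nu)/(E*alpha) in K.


Thermal shock resistance: R = sigma * (1 - nu) / (E * alpha)
  Numerator = 89 * (1 - 0.27) = 64.97
  Denominator = 74 * 1000 * (1 x 10^-5) = 0.74
  R = 64.97 / 0.74 = 87.8 K

87.8 K


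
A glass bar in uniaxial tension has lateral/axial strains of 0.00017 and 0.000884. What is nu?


Poisson's ratio: nu = lateral strain / axial strain
  nu = 0.00017 / 0.000884 = 0.1923

0.1923


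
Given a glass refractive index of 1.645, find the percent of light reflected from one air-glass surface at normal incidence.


Fresnel reflectance at normal incidence:
  R = ((n - 1)/(n + 1))^2
  (n - 1)/(n + 1) = (1.645 - 1)/(1.645 + 1) = 0.243856
  R = 0.243856^2 = 0.0594657
  R(%) = 0.0594657 * 100 = 5.947%

5.947%


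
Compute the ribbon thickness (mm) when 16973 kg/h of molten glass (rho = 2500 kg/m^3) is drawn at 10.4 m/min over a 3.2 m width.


Ribbon cross-section from mass balance:
  Volume rate = throughput / density = 16973 / 2500 = 6.7892 m^3/h
  thickness = volume rate / (speed * 60 * width), i.e.
  thickness = throughput / (60 * speed * width * density) * 1000
  thickness = 16973 / (60 * 10.4 * 3.2 * 2500) * 1000 = 3.4 mm

3.4 mm


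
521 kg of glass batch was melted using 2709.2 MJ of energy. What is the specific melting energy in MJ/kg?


Rearrange E = m * s for s:
  s = E / m
  s = 2709.2 / 521 = 5.2 MJ/kg

5.2 MJ/kg


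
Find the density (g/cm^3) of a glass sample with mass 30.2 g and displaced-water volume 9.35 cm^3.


Use the definition of density:
  rho = mass / volume
  rho = 30.2 / 9.35 = 3.23 g/cm^3

3.23 g/cm^3


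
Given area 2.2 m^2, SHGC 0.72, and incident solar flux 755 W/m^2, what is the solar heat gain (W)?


Solar heat gain: Q = Area * SHGC * Irradiance
  Q = 2.2 * 0.72 * 755 = 1195.9 W

1195.9 W


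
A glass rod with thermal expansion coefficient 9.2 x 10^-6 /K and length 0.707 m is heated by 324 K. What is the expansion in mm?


Thermal expansion formula: dL = alpha * L0 * dT
  dL = (9.2 x 10^-6) * 0.707 * 324 = 0.00210743 m
Convert to mm: 0.00210743 * 1000 = 2.1074 mm

2.1074 mm


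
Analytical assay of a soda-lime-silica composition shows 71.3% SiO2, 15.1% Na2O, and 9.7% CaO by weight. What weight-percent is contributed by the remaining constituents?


Sum the three major oxides:
  SiO2 + Na2O + CaO = 71.3 + 15.1 + 9.7 = 96.1%
Subtract from 100%:
  Others = 100 - 96.1 = 3.9%

3.9%


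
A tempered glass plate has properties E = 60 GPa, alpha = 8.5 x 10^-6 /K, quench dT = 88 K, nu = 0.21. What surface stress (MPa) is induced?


Tempering stress: sigma = E * alpha * dT / (1 - nu)
  E (MPa) = 60 * 1000 = 60000
  Numerator = 60000 * (8.5 x 10^-6) * 88 = 44.88
  Denominator = 1 - 0.21 = 0.79
  sigma = 44.88 / 0.79 = 56.8 MPa

56.8 MPa


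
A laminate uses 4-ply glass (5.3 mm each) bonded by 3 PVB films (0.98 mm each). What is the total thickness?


Total thickness = glass contribution + PVB contribution
  Glass: 4 * 5.3 = 21.2 mm
  PVB: 3 * 0.98 = 2.94 mm
  Total = 21.2 + 2.94 = 24.14 mm

24.14 mm


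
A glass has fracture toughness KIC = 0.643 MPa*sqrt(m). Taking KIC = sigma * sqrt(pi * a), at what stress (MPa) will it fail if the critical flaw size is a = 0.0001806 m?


Rearrange KIC = sigma * sqrt(pi * a):
  sigma = KIC / sqrt(pi * a)
  sqrt(pi * 0.0001806) = 0.02382
  sigma = 0.643 / 0.02382 = 26.99 MPa

26.99 MPa


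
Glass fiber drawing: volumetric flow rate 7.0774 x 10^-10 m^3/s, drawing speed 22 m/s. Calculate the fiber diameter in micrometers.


Cross-sectional area from continuity:
  A = Q / v = 7.0774 x 10^-10 / 22 = 3.217 x 10^-11 m^2
Diameter from circular cross-section:
  d = sqrt(4A / pi) * 10^6 (m -> um)
  d = sqrt(4 * 3.217 x 10^-11 / pi) * 10^6 = 6.4 um

6.4 um


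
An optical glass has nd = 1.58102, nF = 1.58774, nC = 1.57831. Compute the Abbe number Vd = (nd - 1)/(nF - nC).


Abbe number formula: Vd = (nd - 1) / (nF - nC)
  nd - 1 = 1.58102 - 1 = 0.58102
  nF - nC = 1.58774 - 1.57831 = 0.00943
  Vd = 0.58102 / 0.00943 = 61.61

61.61


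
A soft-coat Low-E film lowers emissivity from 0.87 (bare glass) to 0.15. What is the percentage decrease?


Percentage reduction = (1 - coated/uncoated) * 100
  Ratio = 0.15 / 0.87 = 0.1724
  Reduction = (1 - 0.1724) * 100 = 82.8%

82.8%


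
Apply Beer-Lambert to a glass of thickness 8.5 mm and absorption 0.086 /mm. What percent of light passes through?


Beer-Lambert law: T = exp(-alpha * thickness)
  exponent = -0.086 * 8.5 = -0.731
  T = exp(-0.731) = 0.4814
  Percentage = 0.4814 * 100 = 48.14%

48.14%


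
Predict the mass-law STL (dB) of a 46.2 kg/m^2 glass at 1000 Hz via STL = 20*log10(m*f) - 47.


Mass law: STL = 20 * log10(m * f) - 47
  m * f = 46.2 * 1000 = 46200
  log10(46200) = 4.66464
  STL = 20 * 4.66464 - 47 = 93.2928 - 47 = 46.3 dB

46.3 dB


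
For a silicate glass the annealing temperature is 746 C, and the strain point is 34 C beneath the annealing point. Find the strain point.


Strain point = annealing point - difference:
  T_strain = 746 - 34 = 712 C

712 C


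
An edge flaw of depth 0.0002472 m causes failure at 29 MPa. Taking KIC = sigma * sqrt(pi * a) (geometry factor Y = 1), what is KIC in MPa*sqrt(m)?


Fracture toughness: KIC = sigma * sqrt(pi * a)
  pi * a = pi * 0.0002472 = 0.000776602
  sqrt(pi * a) = 0.027868
  KIC = 29 * 0.027868 = 0.808 MPa*sqrt(m)

0.808 MPa*sqrt(m)


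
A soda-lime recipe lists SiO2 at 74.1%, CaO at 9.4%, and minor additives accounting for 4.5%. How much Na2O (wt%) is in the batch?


Pieces sum to 100%:
  Na2O = 100 - (SiO2 + CaO + others)
  Na2O = 100 - (74.1 + 9.4 + 4.5) = 12.0%

12.0%


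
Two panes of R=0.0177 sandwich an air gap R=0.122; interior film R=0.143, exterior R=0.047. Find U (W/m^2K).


Total thermal resistance (series):
  R_total = R_in + R_glass + R_air + R_glass + R_out
  R_total = 0.143 + 0.0177 + 0.122 + 0.0177 + 0.047 = 0.3474 m^2K/W
U-value = 1 / R_total = 1 / 0.3474 = 2.879 W/m^2K

2.879 W/m^2K


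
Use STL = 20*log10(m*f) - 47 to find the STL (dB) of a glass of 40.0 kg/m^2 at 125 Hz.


Mass law: STL = 20 * log10(m * f) - 47
  m * f = 40.0 * 125 = 5000
  log10(5000) = 3.69897
  STL = 20 * 3.69897 - 47 = 73.9794 - 47 = 27.0 dB

27.0 dB


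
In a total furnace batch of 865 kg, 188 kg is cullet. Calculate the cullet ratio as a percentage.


Cullet ratio = (cullet mass / total batch mass) * 100
  Ratio = 188 / 865 * 100 = 21.73%

21.73%


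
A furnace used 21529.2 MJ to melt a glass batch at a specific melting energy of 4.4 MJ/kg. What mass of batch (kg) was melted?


Rearrange E = m * s for m:
  m = E / s
  m = 21529.2 / 4.4 = 4893.0 kg

4893.0 kg


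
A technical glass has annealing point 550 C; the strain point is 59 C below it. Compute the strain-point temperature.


Strain point = annealing point - difference:
  T_strain = 550 - 59 = 491 C

491 C


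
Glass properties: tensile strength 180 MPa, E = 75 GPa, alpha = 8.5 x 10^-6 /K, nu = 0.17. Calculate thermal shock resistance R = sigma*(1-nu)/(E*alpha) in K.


Thermal shock resistance: R = sigma * (1 - nu) / (E * alpha)
  Numerator = 180 * (1 - 0.17) = 149.4
  Denominator = 75 * 1000 * (8.5 x 10^-6) = 0.6375
  R = 149.4 / 0.6375 = 234.4 K

234.4 K


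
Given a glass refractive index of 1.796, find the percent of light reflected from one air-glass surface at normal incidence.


Fresnel reflectance at normal incidence:
  R = ((n - 1)/(n + 1))^2
  (n - 1)/(n + 1) = (1.796 - 1)/(1.796 + 1) = 0.284692
  R = 0.284692^2 = 0.0810495
  R(%) = 0.0810495 * 100 = 8.105%

8.105%


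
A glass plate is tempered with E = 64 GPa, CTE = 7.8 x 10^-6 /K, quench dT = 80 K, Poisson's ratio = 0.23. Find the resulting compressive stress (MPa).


Tempering stress: sigma = E * alpha * dT / (1 - nu)
  E (MPa) = 64 * 1000 = 64000
  Numerator = 64000 * (7.8 x 10^-6) * 80 = 39.936
  Denominator = 1 - 0.23 = 0.77
  sigma = 39.936 / 0.77 = 51.9 MPa

51.9 MPa


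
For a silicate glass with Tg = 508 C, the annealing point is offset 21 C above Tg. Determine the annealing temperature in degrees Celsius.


The annealing temperature is Tg plus the offset:
  T_anneal = 508 + 21 = 529 C

529 C


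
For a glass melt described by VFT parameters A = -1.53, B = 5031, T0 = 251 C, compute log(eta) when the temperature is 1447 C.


VFT equation: log(eta) = A + B / (T - T0)
  T - T0 = 1447 - 251 = 1196
  B / (T - T0) = 5031 / 1196 = 4.207
  log(eta) = -1.53 + 4.207 = 2.677

2.677


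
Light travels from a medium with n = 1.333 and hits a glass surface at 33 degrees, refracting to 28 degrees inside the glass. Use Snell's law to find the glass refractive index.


Apply Snell's law: n1 * sin(theta1) = n2 * sin(theta2)
  n2 = n1 * sin(theta1) / sin(theta2)
  sin(33) = 0.544639
  sin(28) = 0.469472
  n2 = 1.333 * 0.544639 / 0.469472 = 1.5464

1.5464


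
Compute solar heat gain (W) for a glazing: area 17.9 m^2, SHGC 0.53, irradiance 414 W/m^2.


Solar heat gain: Q = Area * SHGC * Irradiance
  Q = 17.9 * 0.53 * 414 = 3927.6 W

3927.6 W


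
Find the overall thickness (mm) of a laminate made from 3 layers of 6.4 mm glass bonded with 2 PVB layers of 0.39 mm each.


Total thickness = glass contribution + PVB contribution
  Glass: 3 * 6.4 = 19.2 mm
  PVB: 2 * 0.39 = 0.78 mm
  Total = 19.2 + 0.78 = 19.98 mm

19.98 mm


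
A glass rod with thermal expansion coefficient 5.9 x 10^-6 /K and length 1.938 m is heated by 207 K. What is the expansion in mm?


Thermal expansion formula: dL = alpha * L0 * dT
  dL = (5.9 x 10^-6) * 1.938 * 207 = 0.00236688 m
Convert to mm: 0.00236688 * 1000 = 2.3669 mm

2.3669 mm


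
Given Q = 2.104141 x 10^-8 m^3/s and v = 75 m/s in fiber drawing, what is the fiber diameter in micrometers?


Cross-sectional area from continuity:
  A = Q / v = 2.104141 x 10^-8 / 75 = 2.805521 x 10^-10 m^2
Diameter from circular cross-section:
  d = sqrt(4A / pi) * 10^6 (m -> um)
  d = sqrt(4 * 2.805521 x 10^-10 / pi) * 10^6 = 18.9 um

18.9 um


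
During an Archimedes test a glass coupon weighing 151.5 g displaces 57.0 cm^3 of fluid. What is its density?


Use the definition of density:
  rho = mass / volume
  rho = 151.5 / 57.0 = 2.658 g/cm^3

2.658 g/cm^3


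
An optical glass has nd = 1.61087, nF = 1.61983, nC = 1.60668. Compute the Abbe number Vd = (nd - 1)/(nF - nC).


Abbe number formula: Vd = (nd - 1) / (nF - nC)
  nd - 1 = 1.61087 - 1 = 0.61087
  nF - nC = 1.61983 - 1.60668 = 0.01315
  Vd = 0.61087 / 0.01315 = 46.45

46.45


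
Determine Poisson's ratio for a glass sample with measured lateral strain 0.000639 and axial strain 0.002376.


Poisson's ratio: nu = lateral strain / axial strain
  nu = 0.000639 / 0.002376 = 0.2689

0.2689


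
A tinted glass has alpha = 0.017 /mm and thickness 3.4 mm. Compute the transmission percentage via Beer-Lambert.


Beer-Lambert law: T = exp(-alpha * thickness)
  exponent = -0.017 * 3.4 = -0.0578
  T = exp(-0.0578) = 0.9438
  Percentage = 0.9438 * 100 = 94.38%

94.38%


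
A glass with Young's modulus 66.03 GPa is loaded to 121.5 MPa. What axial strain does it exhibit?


Rearrange E = sigma / epsilon:
  epsilon = sigma / E
  E (MPa) = 66.03 * 1000 = 66030
  epsilon = 121.5 / 66030 = 0.00184

0.00184


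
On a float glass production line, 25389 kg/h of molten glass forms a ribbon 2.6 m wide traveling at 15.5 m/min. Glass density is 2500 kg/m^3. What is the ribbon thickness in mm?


Ribbon cross-section from mass balance:
  Volume rate = throughput / density = 25389 / 2500 = 10.1556 m^3/h
  thickness = volume rate / (speed * 60 * width), i.e.
  thickness = throughput / (60 * speed * width * density) * 1000
  thickness = 25389 / (60 * 15.5 * 2.6 * 2500) * 1000 = 4.2 mm

4.2 mm


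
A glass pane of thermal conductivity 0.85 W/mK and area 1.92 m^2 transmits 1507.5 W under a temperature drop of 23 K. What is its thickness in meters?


Fourier's law: t = k * A * dT / Q
  t = 0.85 * 1.92 * 23 / 1507.5
  t = 37.536 / 1507.5 = 0.0249 m

0.0249 m


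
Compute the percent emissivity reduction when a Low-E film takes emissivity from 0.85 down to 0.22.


Percentage reduction = (1 - coated/uncoated) * 100
  Ratio = 0.22 / 0.85 = 0.2588
  Reduction = (1 - 0.2588) * 100 = 74.1%

74.1%


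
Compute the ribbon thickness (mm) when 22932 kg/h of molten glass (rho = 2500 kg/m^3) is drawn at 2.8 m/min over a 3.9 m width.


Ribbon cross-section from mass balance:
  Volume rate = throughput / density = 22932 / 2500 = 9.1728 m^3/h
  thickness = volume rate / (speed * 60 * width), i.e.
  thickness = throughput / (60 * speed * width * density) * 1000
  thickness = 22932 / (60 * 2.8 * 3.9 * 2500) * 1000 = 14.0 mm

14.0 mm


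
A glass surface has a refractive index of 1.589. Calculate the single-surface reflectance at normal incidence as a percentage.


Fresnel reflectance at normal incidence:
  R = ((n - 1)/(n + 1))^2
  (n - 1)/(n + 1) = (1.589 - 1)/(1.589 + 1) = 0.227501
  R = 0.227501^2 = 0.0517567
  R(%) = 0.0517567 * 100 = 5.176%

5.176%


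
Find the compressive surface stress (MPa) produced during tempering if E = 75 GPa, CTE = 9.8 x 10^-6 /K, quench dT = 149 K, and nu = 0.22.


Tempering stress: sigma = E * alpha * dT / (1 - nu)
  E (MPa) = 75 * 1000 = 75000
  Numerator = 75000 * (9.8 x 10^-6) * 149 = 109.515
  Denominator = 1 - 0.22 = 0.78
  sigma = 109.515 / 0.78 = 140.4 MPa

140.4 MPa


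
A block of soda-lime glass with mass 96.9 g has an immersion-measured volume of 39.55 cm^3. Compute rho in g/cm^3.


Use the definition of density:
  rho = mass / volume
  rho = 96.9 / 39.55 = 2.45 g/cm^3

2.45 g/cm^3


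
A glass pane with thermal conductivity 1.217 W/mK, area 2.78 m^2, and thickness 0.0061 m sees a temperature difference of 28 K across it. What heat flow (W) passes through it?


Fourier's law: Q = k * A * dT / t
  Q = 1.217 * 2.78 * 28 / 0.0061
  Q = 94.73128 / 0.0061 = 15529.7 W

15529.7 W


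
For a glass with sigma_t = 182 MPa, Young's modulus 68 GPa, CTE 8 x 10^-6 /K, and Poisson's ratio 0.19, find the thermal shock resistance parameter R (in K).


Thermal shock resistance: R = sigma * (1 - nu) / (E * alpha)
  Numerator = 182 * (1 - 0.19) = 147.42
  Denominator = 68 * 1000 * (8 x 10^-6) = 0.544
  R = 147.42 / 0.544 = 271.0 K

271.0 K


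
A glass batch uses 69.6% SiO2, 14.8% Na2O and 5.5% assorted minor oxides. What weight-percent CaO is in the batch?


Pieces sum to 100%:
  CaO = 100 - (SiO2 + Na2O + others)
  CaO = 100 - (69.6 + 14.8 + 5.5) = 10.1%

10.1%


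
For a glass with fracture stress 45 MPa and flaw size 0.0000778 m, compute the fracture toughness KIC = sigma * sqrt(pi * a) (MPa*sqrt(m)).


Fracture toughness: KIC = sigma * sqrt(pi * a)
  pi * a = pi * 0.0000778 = 0.000244416
  sqrt(pi * a) = 0.015634
  KIC = 45 * 0.015634 = 0.704 MPa*sqrt(m)

0.704 MPa*sqrt(m)


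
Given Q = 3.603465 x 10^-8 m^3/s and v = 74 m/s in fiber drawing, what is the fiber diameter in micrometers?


Cross-sectional area from continuity:
  A = Q / v = 3.603465 x 10^-8 / 74 = 4.869547 x 10^-10 m^2
Diameter from circular cross-section:
  d = sqrt(4A / pi) * 10^6 (m -> um)
  d = sqrt(4 * 4.869547 x 10^-10 / pi) * 10^6 = 24.9 um

24.9 um


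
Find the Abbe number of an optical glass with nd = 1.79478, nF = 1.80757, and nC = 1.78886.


Abbe number formula: Vd = (nd - 1) / (nF - nC)
  nd - 1 = 1.79478 - 1 = 0.79478
  nF - nC = 1.80757 - 1.78886 = 0.01871
  Vd = 0.79478 / 0.01871 = 42.48

42.48


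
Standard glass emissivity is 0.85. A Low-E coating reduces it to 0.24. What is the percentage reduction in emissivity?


Percentage reduction = (1 - coated/uncoated) * 100
  Ratio = 0.24 / 0.85 = 0.2824
  Reduction = (1 - 0.2824) * 100 = 71.8%

71.8%


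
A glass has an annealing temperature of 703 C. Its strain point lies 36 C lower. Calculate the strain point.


Strain point = annealing point - difference:
  T_strain = 703 - 36 = 667 C

667 C


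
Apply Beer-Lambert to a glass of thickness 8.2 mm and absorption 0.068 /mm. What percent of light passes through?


Beer-Lambert law: T = exp(-alpha * thickness)
  exponent = -0.068 * 8.2 = -0.5576
  T = exp(-0.5576) = 0.5726
  Percentage = 0.5726 * 100 = 57.26%

57.26%


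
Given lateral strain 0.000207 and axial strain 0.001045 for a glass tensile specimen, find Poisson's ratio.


Poisson's ratio: nu = lateral strain / axial strain
  nu = 0.000207 / 0.001045 = 0.1981

0.1981


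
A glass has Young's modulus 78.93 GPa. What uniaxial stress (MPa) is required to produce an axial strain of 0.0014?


Rearrange E = sigma / epsilon:
  sigma = E * epsilon
  E (MPa) = 78.93 * 1000 = 78930
  sigma = 78930 * 0.0014 = 110.5 MPa

110.5 MPa


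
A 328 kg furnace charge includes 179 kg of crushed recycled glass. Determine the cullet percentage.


Cullet ratio = (cullet mass / total batch mass) * 100
  Ratio = 179 / 328 * 100 = 54.57%

54.57%


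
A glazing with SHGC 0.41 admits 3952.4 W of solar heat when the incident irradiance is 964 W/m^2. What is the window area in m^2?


Rearrange Q = Area * SHGC * Irradiance:
  Area = Q / (SHGC * Irradiance)
  Area = 3952.4 / (0.41 * 964) = 10.0 m^2

10.0 m^2


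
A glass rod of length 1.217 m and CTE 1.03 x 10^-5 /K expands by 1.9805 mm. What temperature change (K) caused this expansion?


Rearrange dL = alpha * L0 * dT for dT:
  dT = dL / (alpha * L0)
  dL (m) = 1.9805 / 1000 = 0.0019805
  dT = 0.0019805 / ((1.03 x 10^-5) * 1.217) = 158.0 K

158.0 K


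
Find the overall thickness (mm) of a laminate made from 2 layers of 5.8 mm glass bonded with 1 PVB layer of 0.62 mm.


Total thickness = glass contribution + PVB contribution
  Glass: 2 * 5.8 = 11.6 mm
  PVB: 1 * 0.62 = 0.62 mm
  Total = 11.6 + 0.62 = 12.22 mm

12.22 mm


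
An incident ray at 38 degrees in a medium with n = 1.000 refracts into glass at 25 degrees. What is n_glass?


Apply Snell's law: n1 * sin(theta1) = n2 * sin(theta2)
  n2 = n1 * sin(theta1) / sin(theta2)
  sin(38) = 0.615661
  sin(25) = 0.422618
  n2 = 1.000 * 0.615661 / 0.422618 = 1.4568

1.4568


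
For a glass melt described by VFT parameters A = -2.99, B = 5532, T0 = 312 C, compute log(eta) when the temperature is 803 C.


VFT equation: log(eta) = A + B / (T - T0)
  T - T0 = 803 - 312 = 491
  B / (T - T0) = 5532 / 491 = 11.267
  log(eta) = -2.99 + 11.267 = 8.277

8.277


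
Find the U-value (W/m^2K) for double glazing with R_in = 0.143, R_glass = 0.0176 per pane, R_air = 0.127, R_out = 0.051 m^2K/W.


Total thermal resistance (series):
  R_total = R_in + R_glass + R_air + R_glass + R_out
  R_total = 0.143 + 0.0176 + 0.127 + 0.0176 + 0.051 = 0.3562 m^2K/W
U-value = 1 / R_total = 1 / 0.3562 = 2.807 W/m^2K

2.807 W/m^2K


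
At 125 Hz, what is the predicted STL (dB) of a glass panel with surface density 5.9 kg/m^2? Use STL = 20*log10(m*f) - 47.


Mass law: STL = 20 * log10(m * f) - 47
  m * f = 5.9 * 125 = 737.5
  log10(737.5) = 2.86776
  STL = 20 * 2.86776 - 47 = 57.3552 - 47 = 10.4 dB

10.4 dB


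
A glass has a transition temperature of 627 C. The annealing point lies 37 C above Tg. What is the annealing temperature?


The annealing temperature is Tg plus the offset:
  T_anneal = 627 + 37 = 664 C

664 C


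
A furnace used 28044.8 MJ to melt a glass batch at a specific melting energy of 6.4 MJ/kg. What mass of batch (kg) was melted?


Rearrange E = m * s for m:
  m = E / s
  m = 28044.8 / 6.4 = 4382.0 kg

4382.0 kg


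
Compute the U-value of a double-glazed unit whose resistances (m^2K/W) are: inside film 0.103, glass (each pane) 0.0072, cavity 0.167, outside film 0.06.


Total thermal resistance (series):
  R_total = R_in + R_glass + R_air + R_glass + R_out
  R_total = 0.103 + 0.0072 + 0.167 + 0.0072 + 0.06 = 0.3444 m^2K/W
U-value = 1 / R_total = 1 / 0.3444 = 2.904 W/m^2K

2.904 W/m^2K


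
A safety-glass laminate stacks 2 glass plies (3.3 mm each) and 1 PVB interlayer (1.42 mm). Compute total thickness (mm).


Total thickness = glass contribution + PVB contribution
  Glass: 2 * 3.3 = 6.6 mm
  PVB: 1 * 1.42 = 1.42 mm
  Total = 6.6 + 1.42 = 8.02 mm

8.02 mm


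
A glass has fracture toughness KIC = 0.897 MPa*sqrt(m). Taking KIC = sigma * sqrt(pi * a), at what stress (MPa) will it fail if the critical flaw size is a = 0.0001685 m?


Rearrange KIC = sigma * sqrt(pi * a):
  sigma = KIC / sqrt(pi * a)
  sqrt(pi * 0.0001685) = 0.023008
  sigma = 0.897 / 0.023008 = 38.99 MPa

38.99 MPa


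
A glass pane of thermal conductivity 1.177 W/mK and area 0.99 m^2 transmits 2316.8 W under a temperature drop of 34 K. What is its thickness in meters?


Fourier's law: t = k * A * dT / Q
  t = 1.177 * 0.99 * 34 / 2316.8
  t = 39.61782 / 2316.8 = 0.0171 m

0.0171 m


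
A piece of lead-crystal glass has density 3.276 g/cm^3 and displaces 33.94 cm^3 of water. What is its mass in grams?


Rearrange rho = m / V:
  m = rho * V
  m = 3.276 * 33.94 = 111.187 g

111.187 g


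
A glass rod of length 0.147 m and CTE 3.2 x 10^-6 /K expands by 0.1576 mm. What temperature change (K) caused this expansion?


Rearrange dL = alpha * L0 * dT for dT:
  dT = dL / (alpha * L0)
  dL (m) = 0.1576 / 1000 = 0.0001576
  dT = 0.0001576 / ((3.2 x 10^-6) * 0.147) = 335.0 K

335.0 K


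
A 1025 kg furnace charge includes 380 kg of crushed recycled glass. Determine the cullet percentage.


Cullet ratio = (cullet mass / total batch mass) * 100
  Ratio = 380 / 1025 * 100 = 37.07%

37.07%


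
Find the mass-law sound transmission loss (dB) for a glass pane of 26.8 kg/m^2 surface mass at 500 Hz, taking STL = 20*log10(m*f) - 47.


Mass law: STL = 20 * log10(m * f) - 47
  m * f = 26.8 * 500 = 13400
  log10(13400) = 4.1271
  STL = 20 * 4.1271 - 47 = 82.542 - 47 = 35.5 dB

35.5 dB


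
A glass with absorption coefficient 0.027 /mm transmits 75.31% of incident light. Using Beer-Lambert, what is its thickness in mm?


Rearrange T = exp(-alpha * thickness):
  thickness = -ln(T) / alpha
  T = 75.31/100 = 0.7531
  ln(T) = -0.28356
  -ln(T) = 0.28356
  thickness = 0.28356 / 0.027 = 10.5 mm

10.5 mm


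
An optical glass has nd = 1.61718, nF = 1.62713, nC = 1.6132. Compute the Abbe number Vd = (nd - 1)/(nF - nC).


Abbe number formula: Vd = (nd - 1) / (nF - nC)
  nd - 1 = 1.61718 - 1 = 0.61718
  nF - nC = 1.62713 - 1.6132 = 0.01393
  Vd = 0.61718 / 0.01393 = 44.31

44.31


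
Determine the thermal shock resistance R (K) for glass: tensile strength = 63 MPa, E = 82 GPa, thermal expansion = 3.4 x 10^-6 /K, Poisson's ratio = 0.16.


Thermal shock resistance: R = sigma * (1 - nu) / (E * alpha)
  Numerator = 63 * (1 - 0.16) = 52.92
  Denominator = 82 * 1000 * (3.4 x 10^-6) = 0.2788
  R = 52.92 / 0.2788 = 189.8 K

189.8 K


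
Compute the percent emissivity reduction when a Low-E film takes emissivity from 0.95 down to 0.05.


Percentage reduction = (1 - coated/uncoated) * 100
  Ratio = 0.05 / 0.95 = 0.0526
  Reduction = (1 - 0.0526) * 100 = 94.7%

94.7%


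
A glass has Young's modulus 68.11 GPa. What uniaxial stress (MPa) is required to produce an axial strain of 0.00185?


Rearrange E = sigma / epsilon:
  sigma = E * epsilon
  E (MPa) = 68.11 * 1000 = 68110
  sigma = 68110 * 0.00185 = 126.0 MPa

126.0 MPa


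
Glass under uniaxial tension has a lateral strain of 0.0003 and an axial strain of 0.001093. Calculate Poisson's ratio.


Poisson's ratio: nu = lateral strain / axial strain
  nu = 0.0003 / 0.001093 = 0.2745

0.2745


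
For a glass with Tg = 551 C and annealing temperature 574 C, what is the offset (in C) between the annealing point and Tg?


Offset = T_anneal - Tg:
  offset = 574 - 551 = 23 C

23 C


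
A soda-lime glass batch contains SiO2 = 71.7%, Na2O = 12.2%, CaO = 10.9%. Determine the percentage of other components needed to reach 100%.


Sum the three major oxides:
  SiO2 + Na2O + CaO = 71.7 + 12.2 + 10.9 = 94.8%
Subtract from 100%:
  Others = 100 - 94.8 = 5.2%

5.2%


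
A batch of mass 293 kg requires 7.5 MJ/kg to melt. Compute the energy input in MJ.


Total energy = mass * specific energy
  E = 293 * 7.5 = 2197.5 MJ

2197.5 MJ


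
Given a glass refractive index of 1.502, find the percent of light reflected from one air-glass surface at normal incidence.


Fresnel reflectance at normal incidence:
  R = ((n - 1)/(n + 1))^2
  (n - 1)/(n + 1) = (1.502 - 1)/(1.502 + 1) = 0.200639
  R = 0.200639^2 = 0.040256
  R(%) = 0.040256 * 100 = 4.026%

4.026%


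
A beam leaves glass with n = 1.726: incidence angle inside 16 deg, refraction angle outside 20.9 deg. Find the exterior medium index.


Apply Snell's law: n1 * sin(theta1) = n2 * sin(theta2)
  n2 = n1 * sin(theta1) / sin(theta2)
  sin(16) = 0.275637
  sin(20.9) = 0.356738
  n2 = 1.726 * 0.275637 / 0.356738 = 1.3336

1.3336


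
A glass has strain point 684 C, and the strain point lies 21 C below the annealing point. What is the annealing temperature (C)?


T_anneal = T_strain + gap:
  T_anneal = 684 + 21 = 705 C

705 C


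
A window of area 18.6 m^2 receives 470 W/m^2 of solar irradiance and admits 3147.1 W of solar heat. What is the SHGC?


Rearrange Q = Area * SHGC * Irradiance:
  SHGC = Q / (Area * Irradiance)
  SHGC = 3147.1 / (18.6 * 470) = 0.36

0.36


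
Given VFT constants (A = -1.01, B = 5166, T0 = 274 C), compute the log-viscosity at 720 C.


VFT equation: log(eta) = A + B / (T - T0)
  T - T0 = 720 - 274 = 446
  B / (T - T0) = 5166 / 446 = 11.583
  log(eta) = -1.01 + 11.583 = 10.573

10.573


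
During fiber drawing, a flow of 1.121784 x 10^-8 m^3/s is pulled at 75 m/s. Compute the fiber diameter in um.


Cross-sectional area from continuity:
  A = Q / v = 1.121784 x 10^-8 / 75 = 1.495712 x 10^-10 m^2
Diameter from circular cross-section:
  d = sqrt(4A / pi) * 10^6 (m -> um)
  d = sqrt(4 * 1.495712 x 10^-10 / pi) * 10^6 = 13.8 um

13.8 um


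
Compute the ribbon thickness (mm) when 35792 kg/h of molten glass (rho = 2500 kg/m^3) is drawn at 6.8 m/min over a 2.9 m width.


Ribbon cross-section from mass balance:
  Volume rate = throughput / density = 35792 / 2500 = 14.3168 m^3/h
  thickness = volume rate / (speed * 60 * width), i.e.
  thickness = throughput / (60 * speed * width * density) * 1000
  thickness = 35792 / (60 * 6.8 * 2.9 * 2500) * 1000 = 12.1 mm

12.1 mm


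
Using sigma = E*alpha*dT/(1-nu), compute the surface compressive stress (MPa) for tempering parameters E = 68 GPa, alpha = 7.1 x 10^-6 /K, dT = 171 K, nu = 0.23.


Tempering stress: sigma = E * alpha * dT / (1 - nu)
  E (MPa) = 68 * 1000 = 68000
  Numerator = 68000 * (7.1 x 10^-6) * 171 = 82.5588
  Denominator = 1 - 0.23 = 0.77
  sigma = 82.5588 / 0.77 = 107.2 MPa

107.2 MPa


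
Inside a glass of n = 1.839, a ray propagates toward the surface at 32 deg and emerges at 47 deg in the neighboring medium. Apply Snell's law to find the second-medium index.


Apply Snell's law: n1 * sin(theta1) = n2 * sin(theta2)
  n2 = n1 * sin(theta1) / sin(theta2)
  sin(32) = 0.529919
  sin(47) = 0.731354
  n2 = 1.839 * 0.529919 / 0.731354 = 1.3325

1.3325


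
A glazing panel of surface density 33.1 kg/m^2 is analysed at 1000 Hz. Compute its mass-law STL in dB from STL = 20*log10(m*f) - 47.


Mass law: STL = 20 * log10(m * f) - 47
  m * f = 33.1 * 1000 = 33100
  log10(33100) = 4.51983
  STL = 20 * 4.51983 - 47 = 90.3966 - 47 = 43.4 dB

43.4 dB


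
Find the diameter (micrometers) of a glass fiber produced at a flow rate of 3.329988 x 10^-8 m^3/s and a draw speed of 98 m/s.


Cross-sectional area from continuity:
  A = Q / v = 3.329988 x 10^-8 / 98 = 3.397947 x 10^-10 m^2
Diameter from circular cross-section:
  d = sqrt(4A / pi) * 10^6 (m -> um)
  d = sqrt(4 * 3.397947 x 10^-10 / pi) * 10^6 = 20.8 um

20.8 um


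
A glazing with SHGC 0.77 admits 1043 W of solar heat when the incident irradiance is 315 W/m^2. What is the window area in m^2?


Rearrange Q = Area * SHGC * Irradiance:
  Area = Q / (SHGC * Irradiance)
  Area = 1043 / (0.77 * 315) = 4.3 m^2

4.3 m^2


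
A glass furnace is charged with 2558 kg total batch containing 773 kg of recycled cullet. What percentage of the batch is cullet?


Cullet ratio = (cullet mass / total batch mass) * 100
  Ratio = 773 / 2558 * 100 = 30.22%

30.22%


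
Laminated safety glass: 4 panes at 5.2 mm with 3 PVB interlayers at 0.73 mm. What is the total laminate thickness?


Total thickness = glass contribution + PVB contribution
  Glass: 4 * 5.2 = 20.8 mm
  PVB: 3 * 0.73 = 2.19 mm
  Total = 20.8 + 2.19 = 22.99 mm

22.99 mm


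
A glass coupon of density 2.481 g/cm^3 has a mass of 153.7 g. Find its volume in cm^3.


Rearrange rho = m / V:
  V = m / rho
  V = 153.7 / 2.481 = 61.951 cm^3

61.951 cm^3


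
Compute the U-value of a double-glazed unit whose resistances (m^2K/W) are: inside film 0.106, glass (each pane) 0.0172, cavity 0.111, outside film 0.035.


Total thermal resistance (series):
  R_total = R_in + R_glass + R_air + R_glass + R_out
  R_total = 0.106 + 0.0172 + 0.111 + 0.0172 + 0.035 = 0.2864 m^2K/W
U-value = 1 / R_total = 1 / 0.2864 = 3.492 W/m^2K

3.492 W/m^2K


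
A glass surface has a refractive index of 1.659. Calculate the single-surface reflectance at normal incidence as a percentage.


Fresnel reflectance at normal incidence:
  R = ((n - 1)/(n + 1))^2
  (n - 1)/(n + 1) = (1.659 - 1)/(1.659 + 1) = 0.247838
  R = 0.247838^2 = 0.0614237
  R(%) = 0.0614237 * 100 = 6.142%

6.142%


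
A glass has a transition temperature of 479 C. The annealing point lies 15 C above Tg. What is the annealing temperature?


The annealing temperature is Tg plus the offset:
  T_anneal = 479 + 15 = 494 C

494 C


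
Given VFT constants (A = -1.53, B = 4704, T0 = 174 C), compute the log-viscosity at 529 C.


VFT equation: log(eta) = A + B / (T - T0)
  T - T0 = 529 - 174 = 355
  B / (T - T0) = 4704 / 355 = 13.251
  log(eta) = -1.53 + 13.251 = 11.721

11.721


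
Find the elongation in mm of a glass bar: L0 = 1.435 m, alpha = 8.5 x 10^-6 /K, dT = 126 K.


Thermal expansion formula: dL = alpha * L0 * dT
  dL = (8.5 x 10^-6) * 1.435 * 126 = 0.00153688 m
Convert to mm: 0.00153688 * 1000 = 1.5369 mm

1.5369 mm


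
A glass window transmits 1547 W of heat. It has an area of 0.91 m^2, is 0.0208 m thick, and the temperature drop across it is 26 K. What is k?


Fourier's law rearranged: k = Q * t / (A * dT)
  Numerator = 1547 * 0.0208 = 32.1776
  Denominator = 0.91 * 26 = 23.66
  k = 32.1776 / 23.66 = 1.36 W/mK

1.36 W/mK


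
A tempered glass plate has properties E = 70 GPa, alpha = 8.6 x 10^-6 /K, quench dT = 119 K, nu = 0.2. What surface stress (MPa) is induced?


Tempering stress: sigma = E * alpha * dT / (1 - nu)
  E (MPa) = 70 * 1000 = 70000
  Numerator = 70000 * (8.6 x 10^-6) * 119 = 71.638
  Denominator = 1 - 0.2 = 0.8
  sigma = 71.638 / 0.8 = 89.5 MPa

89.5 MPa


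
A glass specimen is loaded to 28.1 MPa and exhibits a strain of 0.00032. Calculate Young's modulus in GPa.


Young's modulus: E = stress / strain
  E = 28.1 MPa / 0.00032 = 87812.5 MPa
Convert to GPa: 87812.5 / 1000 = 87.81 GPa

87.81 GPa


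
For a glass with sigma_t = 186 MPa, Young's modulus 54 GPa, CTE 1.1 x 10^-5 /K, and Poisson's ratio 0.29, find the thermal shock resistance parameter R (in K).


Thermal shock resistance: R = sigma * (1 - nu) / (E * alpha)
  Numerator = 186 * (1 - 0.29) = 132.06
  Denominator = 54 * 1000 * (1.1 x 10^-5) = 0.594
  R = 132.06 / 0.594 = 222.3 K

222.3 K


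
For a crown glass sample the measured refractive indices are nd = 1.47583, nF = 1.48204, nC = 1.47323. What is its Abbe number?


Abbe number formula: Vd = (nd - 1) / (nF - nC)
  nd - 1 = 1.47583 - 1 = 0.47583
  nF - nC = 1.48204 - 1.47323 = 0.00881
  Vd = 0.47583 / 0.00881 = 54.01

54.01


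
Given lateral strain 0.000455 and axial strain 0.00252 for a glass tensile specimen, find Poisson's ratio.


Poisson's ratio: nu = lateral strain / axial strain
  nu = 0.000455 / 0.00252 = 0.1806

0.1806


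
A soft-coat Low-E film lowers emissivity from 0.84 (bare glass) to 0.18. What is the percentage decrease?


Percentage reduction = (1 - coated/uncoated) * 100
  Ratio = 0.18 / 0.84 = 0.2143
  Reduction = (1 - 0.2143) * 100 = 78.6%

78.6%


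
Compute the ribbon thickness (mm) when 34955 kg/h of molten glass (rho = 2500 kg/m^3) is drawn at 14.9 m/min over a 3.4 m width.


Ribbon cross-section from mass balance:
  Volume rate = throughput / density = 34955 / 2500 = 13.982 m^3/h
  thickness = volume rate / (speed * 60 * width), i.e.
  thickness = throughput / (60 * speed * width * density) * 1000
  thickness = 34955 / (60 * 14.9 * 3.4 * 2500) * 1000 = 4.6 mm

4.6 mm


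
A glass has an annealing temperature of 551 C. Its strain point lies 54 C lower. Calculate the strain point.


Strain point = annealing point - difference:
  T_strain = 551 - 54 = 497 C

497 C


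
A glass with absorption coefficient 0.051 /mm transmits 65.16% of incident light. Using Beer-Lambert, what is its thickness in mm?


Rearrange T = exp(-alpha * thickness):
  thickness = -ln(T) / alpha
  T = 65.16/100 = 0.6516
  ln(T) = -0.42832
  -ln(T) = 0.42832
  thickness = 0.42832 / 0.051 = 8.4 mm

8.4 mm


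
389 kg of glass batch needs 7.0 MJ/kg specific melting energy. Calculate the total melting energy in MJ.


Total energy = mass * specific energy
  E = 389 * 7.0 = 2723 MJ

2723 MJ


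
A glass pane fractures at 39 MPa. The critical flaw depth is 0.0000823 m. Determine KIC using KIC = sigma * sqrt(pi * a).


Fracture toughness: KIC = sigma * sqrt(pi * a)
  pi * a = pi * 0.0000823 = 0.000258553
  sqrt(pi * a) = 0.01608
  KIC = 39 * 0.01608 = 0.627 MPa*sqrt(m)

0.627 MPa*sqrt(m)


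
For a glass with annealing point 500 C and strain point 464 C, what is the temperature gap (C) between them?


Gap = T_anneal - T_strain:
  gap = 500 - 464 = 36 C

36 C


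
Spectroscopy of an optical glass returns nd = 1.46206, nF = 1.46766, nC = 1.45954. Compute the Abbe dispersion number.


Abbe number formula: Vd = (nd - 1) / (nF - nC)
  nd - 1 = 1.46206 - 1 = 0.46206
  nF - nC = 1.46766 - 1.45954 = 0.00812
  Vd = 0.46206 / 0.00812 = 56.9

56.9


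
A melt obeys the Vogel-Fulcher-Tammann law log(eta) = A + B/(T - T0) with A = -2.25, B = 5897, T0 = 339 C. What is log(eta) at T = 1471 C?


VFT equation: log(eta) = A + B / (T - T0)
  T - T0 = 1471 - 339 = 1132
  B / (T - T0) = 5897 / 1132 = 5.209
  log(eta) = -2.25 + 5.209 = 2.959

2.959


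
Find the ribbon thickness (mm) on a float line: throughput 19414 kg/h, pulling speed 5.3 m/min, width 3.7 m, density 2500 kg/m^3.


Ribbon cross-section from mass balance:
  Volume rate = throughput / density = 19414 / 2500 = 7.7656 m^3/h
  thickness = volume rate / (speed * 60 * width), i.e.
  thickness = throughput / (60 * speed * width * density) * 1000
  thickness = 19414 / (60 * 5.3 * 3.7 * 2500) * 1000 = 6.6 mm

6.6 mm


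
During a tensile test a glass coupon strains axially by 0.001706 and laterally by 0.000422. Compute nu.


Poisson's ratio: nu = lateral strain / axial strain
  nu = 0.000422 / 0.001706 = 0.2474

0.2474


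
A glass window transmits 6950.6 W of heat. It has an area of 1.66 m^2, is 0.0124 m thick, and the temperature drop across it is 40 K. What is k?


Fourier's law rearranged: k = Q * t / (A * dT)
  Numerator = 6950.6 * 0.0124 = 86.18744
  Denominator = 1.66 * 40 = 66.4
  k = 86.18744 / 66.4 = 1.298 W/mK

1.298 W/mK


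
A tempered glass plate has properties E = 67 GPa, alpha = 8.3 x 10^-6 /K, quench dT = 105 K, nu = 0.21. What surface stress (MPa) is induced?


Tempering stress: sigma = E * alpha * dT / (1 - nu)
  E (MPa) = 67 * 1000 = 67000
  Numerator = 67000 * (8.3 x 10^-6) * 105 = 58.3905
  Denominator = 1 - 0.21 = 0.79
  sigma = 58.3905 / 0.79 = 73.9 MPa

73.9 MPa


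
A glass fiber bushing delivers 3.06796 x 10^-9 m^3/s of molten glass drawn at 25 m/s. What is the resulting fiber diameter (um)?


Cross-sectional area from continuity:
  A = Q / v = 3.06796 x 10^-9 / 25 = 1.227184 x 10^-10 m^2
Diameter from circular cross-section:
  d = sqrt(4A / pi) * 10^6 (m -> um)
  d = sqrt(4 * 1.227184 x 10^-10 / pi) * 10^6 = 12.5 um

12.5 um


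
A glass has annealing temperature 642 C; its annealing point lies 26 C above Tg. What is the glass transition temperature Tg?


Rearrange T_anneal = Tg + offset for Tg:
  Tg = T_anneal - offset = 642 - 26 = 616 C

616 C


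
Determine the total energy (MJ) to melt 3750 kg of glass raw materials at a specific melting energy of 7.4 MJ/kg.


Total energy = mass * specific energy
  E = 3750 * 7.4 = 27750 MJ

27750 MJ


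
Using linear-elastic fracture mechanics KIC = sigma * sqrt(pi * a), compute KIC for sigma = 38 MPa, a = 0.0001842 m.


Fracture toughness: KIC = sigma * sqrt(pi * a)
  pi * a = pi * 0.0001842 = 0.000578681
  sqrt(pi * a) = 0.024056
  KIC = 38 * 0.024056 = 0.914 MPa*sqrt(m)

0.914 MPa*sqrt(m)


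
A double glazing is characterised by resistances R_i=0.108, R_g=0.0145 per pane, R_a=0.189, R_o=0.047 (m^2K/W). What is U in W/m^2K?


Total thermal resistance (series):
  R_total = R_in + R_glass + R_air + R_glass + R_out
  R_total = 0.108 + 0.0145 + 0.189 + 0.0145 + 0.047 = 0.373 m^2K/W
U-value = 1 / R_total = 1 / 0.373 = 2.681 W/m^2K

2.681 W/m^2K


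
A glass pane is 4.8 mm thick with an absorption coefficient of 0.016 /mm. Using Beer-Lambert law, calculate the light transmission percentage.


Beer-Lambert law: T = exp(-alpha * thickness)
  exponent = -0.016 * 4.8 = -0.0768
  T = exp(-0.0768) = 0.9261
  Percentage = 0.9261 * 100 = 92.61%

92.61%


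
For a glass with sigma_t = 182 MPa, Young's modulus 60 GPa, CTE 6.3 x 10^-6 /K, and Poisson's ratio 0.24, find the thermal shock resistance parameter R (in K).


Thermal shock resistance: R = sigma * (1 - nu) / (E * alpha)
  Numerator = 182 * (1 - 0.24) = 138.32
  Denominator = 60 * 1000 * (6.3 x 10^-6) = 0.378
  R = 138.32 / 0.378 = 365.9 K

365.9 K


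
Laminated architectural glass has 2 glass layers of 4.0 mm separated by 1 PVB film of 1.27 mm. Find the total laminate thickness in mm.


Total thickness = glass contribution + PVB contribution
  Glass: 2 * 4.0 = 8.0 mm
  PVB: 1 * 1.27 = 1.27 mm
  Total = 8.0 + 1.27 = 9.27 mm

9.27 mm
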